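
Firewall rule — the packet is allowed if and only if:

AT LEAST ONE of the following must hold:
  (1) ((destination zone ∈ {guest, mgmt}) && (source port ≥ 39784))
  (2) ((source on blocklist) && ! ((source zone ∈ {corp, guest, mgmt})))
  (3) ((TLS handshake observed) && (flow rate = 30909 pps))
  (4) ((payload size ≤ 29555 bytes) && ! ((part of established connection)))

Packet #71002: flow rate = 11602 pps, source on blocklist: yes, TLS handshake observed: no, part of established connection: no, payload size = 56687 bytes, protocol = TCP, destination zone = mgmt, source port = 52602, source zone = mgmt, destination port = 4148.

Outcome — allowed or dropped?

Atomic conditions:
  destination zone ∈ {guest, mgmt}: mgmt is in the set → true
  source port ≥ 39784: 52602 ≥ 39784 is true
  source on blocklist: yes → true
  source zone ∈ {corp, guest, mgmt}: mgmt is in the set → true
  TLS handshake observed: no → false
  flow rate = 30909 pps: 11602 == 30909 is false
  payload size ≤ 29555 bytes: 56687 ≤ 29555 is false
  part of established connection: no → false
Combine:
[1] true AND true = true
[2.2] NOT true = false
[2] true AND false = false
[3] false AND false = false
[4.2] NOT false = true
[4] false AND true = false
[root] true OR false OR false OR false = true
Overall: true → allowed

Allowed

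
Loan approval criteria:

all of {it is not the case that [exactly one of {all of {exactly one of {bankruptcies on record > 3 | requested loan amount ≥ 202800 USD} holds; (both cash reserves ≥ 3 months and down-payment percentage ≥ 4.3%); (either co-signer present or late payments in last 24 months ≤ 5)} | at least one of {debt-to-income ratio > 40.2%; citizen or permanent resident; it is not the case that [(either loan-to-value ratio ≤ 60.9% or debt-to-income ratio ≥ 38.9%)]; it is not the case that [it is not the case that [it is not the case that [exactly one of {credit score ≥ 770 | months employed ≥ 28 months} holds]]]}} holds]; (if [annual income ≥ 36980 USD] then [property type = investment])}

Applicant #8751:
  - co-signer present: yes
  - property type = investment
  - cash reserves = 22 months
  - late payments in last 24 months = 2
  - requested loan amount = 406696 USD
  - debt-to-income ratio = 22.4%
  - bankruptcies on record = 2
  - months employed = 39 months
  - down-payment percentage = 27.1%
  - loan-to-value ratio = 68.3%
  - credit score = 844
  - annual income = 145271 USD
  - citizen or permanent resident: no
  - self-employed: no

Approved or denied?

Atomic conditions:
  bankruptcies on record > 3: 2 > 3 is false
  requested loan amount ≥ 202800 USD: 406696 ≥ 202800 is true
  cash reserves ≥ 3 months: 22 ≥ 3 is true
  down-payment percentage ≥ 4.3%: 27.1 ≥ 4.3 is true
  co-signer present: yes → true
  late payments in last 24 months ≤ 5: 2 ≤ 5 is true
  debt-to-income ratio > 40.2%: 22.4 > 40.2 is false
  citizen or permanent resident: no → false
  loan-to-value ratio ≤ 60.9%: 68.3 ≤ 60.9 is false
  debt-to-income ratio ≥ 38.9%: 22.4 ≥ 38.9 is false
  credit score ≥ 770: 844 ≥ 770 is true
  months employed ≥ 28 months: 39 ≥ 28 is true
  annual income ≥ 36980 USD: 145271 ≥ 36980 is true
  property type = investment: investment == investment is true
Combine:
[1.1.1.1] exactly-one(false, true) = true
[1.1.1.2] true AND true = true
[1.1.1.3] true OR true = true
[1.1.1] true AND true AND true = true
[1.1.2.3.1] false OR false = false
[1.1.2.3] NOT false = true
[1.1.2.4.1.1.1] exactly-one(true, true) = false
[1.1.2.4.1.1] NOT false = true
[1.1.2.4.1] NOT true = false
[1.1.2.4] NOT false = true
[1.1.2] false OR false OR true OR true = true
[1.1] exactly-one(true, true) = false
[1] NOT false = true
[2] true → true = true
[root] true AND true = true
Overall: true → approved

Approved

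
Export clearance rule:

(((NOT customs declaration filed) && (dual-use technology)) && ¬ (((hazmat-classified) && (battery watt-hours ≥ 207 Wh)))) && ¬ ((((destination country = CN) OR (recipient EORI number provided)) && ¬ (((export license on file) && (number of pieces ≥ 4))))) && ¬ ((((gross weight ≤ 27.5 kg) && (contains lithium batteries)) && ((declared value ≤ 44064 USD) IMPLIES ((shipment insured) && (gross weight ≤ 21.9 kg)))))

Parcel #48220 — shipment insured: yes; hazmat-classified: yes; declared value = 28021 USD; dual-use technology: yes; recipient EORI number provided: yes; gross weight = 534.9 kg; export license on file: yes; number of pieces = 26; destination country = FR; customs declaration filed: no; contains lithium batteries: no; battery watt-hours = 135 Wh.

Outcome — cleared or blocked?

Cleared

Atomic conditions:
  NOT customs declaration filed: no → true
  dual-use technology: yes → true
  hazmat-classified: yes → true
  battery watt-hours ≥ 207 Wh: 135 ≥ 207 is false
  destination country = CN: FR == CN is false
  recipient EORI number provided: yes → true
  export license on file: yes → true
  number of pieces ≥ 4: 26 ≥ 4 is true
  gross weight ≤ 27.5 kg: 534.9 ≤ 27.5 is false
  contains lithium batteries: no → false
  declared value ≤ 44064 USD: 28021 ≤ 44064 is true
  shipment insured: yes → true
  gross weight ≤ 21.9 kg: 534.9 ≤ 21.9 is false
Combine:
[1.1] true AND true = true
[1.2.1] true AND false = false
[1.2] NOT false = true
[1] true AND true = true
[2.1.1] false OR true = true
[2.1.2.1] true AND true = true
[2.1.2] NOT true = false
[2.1] true AND false = false
[2] NOT false = true
[3.1.1] false AND false = false
[3.1.2.2] true AND false = false
[3.1.2] true → false = false
[3.1] false AND false = false
[3] NOT false = true
[root] true AND true AND true = true
Overall: true → cleared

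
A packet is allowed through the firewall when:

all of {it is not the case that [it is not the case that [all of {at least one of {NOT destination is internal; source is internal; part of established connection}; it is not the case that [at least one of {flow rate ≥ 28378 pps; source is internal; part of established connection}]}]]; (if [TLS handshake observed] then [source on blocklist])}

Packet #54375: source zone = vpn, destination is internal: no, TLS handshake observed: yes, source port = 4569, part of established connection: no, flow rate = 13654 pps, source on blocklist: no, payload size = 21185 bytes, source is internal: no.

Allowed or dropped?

Dropped

Atomic conditions:
  NOT destination is internal: no → true
  source is internal: no → false
  part of established connection: no → false
  flow rate ≥ 28378 pps: 13654 ≥ 28378 is false
  TLS handshake observed: yes → true
  source on blocklist: no → false
Combine:
[1.1.1.1] true OR false OR false = true
[1.1.1.2.1] false OR false OR false = false
[1.1.1.2] NOT false = true
[1.1.1] true AND true = true
[1.1] NOT true = false
[1] NOT false = true
[2] true → false = false
[root] true AND false = false
Overall: false → dropped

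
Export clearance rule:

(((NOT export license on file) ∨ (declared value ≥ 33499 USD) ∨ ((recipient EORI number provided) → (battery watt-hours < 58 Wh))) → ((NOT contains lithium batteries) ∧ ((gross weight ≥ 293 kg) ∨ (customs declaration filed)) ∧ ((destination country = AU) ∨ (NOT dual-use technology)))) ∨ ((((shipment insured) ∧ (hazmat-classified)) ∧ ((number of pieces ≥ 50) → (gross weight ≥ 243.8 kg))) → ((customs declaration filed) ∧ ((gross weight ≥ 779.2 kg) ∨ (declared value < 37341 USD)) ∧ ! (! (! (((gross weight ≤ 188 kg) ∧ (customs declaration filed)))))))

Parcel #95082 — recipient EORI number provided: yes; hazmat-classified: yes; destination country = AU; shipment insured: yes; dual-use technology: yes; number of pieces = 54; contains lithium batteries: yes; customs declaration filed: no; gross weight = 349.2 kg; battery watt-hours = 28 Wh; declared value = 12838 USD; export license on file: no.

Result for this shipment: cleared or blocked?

Atomic conditions:
  NOT export license on file: no → true
  declared value ≥ 33499 USD: 12838 ≥ 33499 is false
  recipient EORI number provided: yes → true
  battery watt-hours < 58 Wh: 28 < 58 is true
  NOT contains lithium batteries: yes → false
  gross weight ≥ 293 kg: 349.2 ≥ 293 is true
  customs declaration filed: no → false
  destination country = AU: AU == AU is true
  NOT dual-use technology: yes → false
  shipment insured: yes → true
  hazmat-classified: yes → true
  number of pieces ≥ 50: 54 ≥ 50 is true
  gross weight ≥ 243.8 kg: 349.2 ≥ 243.8 is true
  gross weight ≥ 779.2 kg: 349.2 ≥ 779.2 is false
  declared value < 37341 USD: 12838 < 37341 is true
  gross weight ≤ 188 kg: 349.2 ≤ 188 is false
Combine:
[1.1.3] true → true = true
[1.1] true OR false OR true = true
[1.2.2] true OR false = true
[1.2.3] true OR false = true
[1.2] false AND true AND true = false
[1] true → false = false
[2.1.1] true AND true = true
[2.1.2] true → true = true
[2.1] true AND true = true
[2.2.2] false OR true = true
[2.2.3.1.1.1] false AND false = false
[2.2.3.1.1] NOT false = true
[2.2.3.1] NOT true = false
[2.2.3] NOT false = true
[2.2] false AND true AND true = false
[2] true → false = false
[root] false OR false = false
Overall: false → blocked

Blocked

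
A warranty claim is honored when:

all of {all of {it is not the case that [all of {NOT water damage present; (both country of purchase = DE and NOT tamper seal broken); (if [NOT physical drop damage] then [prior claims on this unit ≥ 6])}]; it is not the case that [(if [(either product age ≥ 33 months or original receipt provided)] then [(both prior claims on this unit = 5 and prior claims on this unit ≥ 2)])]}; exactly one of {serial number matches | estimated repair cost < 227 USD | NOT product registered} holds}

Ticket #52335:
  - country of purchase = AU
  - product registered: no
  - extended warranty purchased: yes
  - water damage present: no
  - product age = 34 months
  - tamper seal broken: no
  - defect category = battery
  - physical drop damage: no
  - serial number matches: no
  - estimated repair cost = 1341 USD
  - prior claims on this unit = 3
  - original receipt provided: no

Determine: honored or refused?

Honored

Atomic conditions:
  NOT water damage present: no → true
  country of purchase = DE: AU == DE is false
  NOT tamper seal broken: no → true
  NOT physical drop damage: no → true
  prior claims on this unit ≥ 6: 3 ≥ 6 is false
  product age ≥ 33 months: 34 ≥ 33 is true
  original receipt provided: no → false
  prior claims on this unit = 5: 3 == 5 is false
  prior claims on this unit ≥ 2: 3 ≥ 2 is true
  serial number matches: no → false
  estimated repair cost < 227 USD: 1341 < 227 is false
  NOT product registered: no → true
Combine:
[1.1.1.2] false AND true = false
[1.1.1.3] true → false = false
[1.1.1] true AND false AND false = false
[1.1] NOT false = true
[1.2.1.1] true OR false = true
[1.2.1.2] false AND true = false
[1.2.1] true → false = false
[1.2] NOT false = true
[1] true AND true = true
[2] exactly-one(false, false, true) = true
[root] true AND true = true
Overall: true → honored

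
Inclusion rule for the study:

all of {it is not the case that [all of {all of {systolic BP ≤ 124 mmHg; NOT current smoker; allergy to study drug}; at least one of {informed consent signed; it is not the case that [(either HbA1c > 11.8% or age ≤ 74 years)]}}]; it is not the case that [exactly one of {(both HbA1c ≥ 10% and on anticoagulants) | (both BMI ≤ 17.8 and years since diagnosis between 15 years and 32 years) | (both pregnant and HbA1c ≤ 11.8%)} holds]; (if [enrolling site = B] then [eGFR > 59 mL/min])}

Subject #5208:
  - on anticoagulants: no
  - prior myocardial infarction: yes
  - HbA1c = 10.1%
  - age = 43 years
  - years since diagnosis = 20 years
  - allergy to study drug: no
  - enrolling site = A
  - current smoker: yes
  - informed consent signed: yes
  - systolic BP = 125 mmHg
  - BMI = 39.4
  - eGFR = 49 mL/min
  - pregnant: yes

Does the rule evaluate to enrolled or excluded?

Atomic conditions:
  systolic BP ≤ 124 mmHg: 125 ≤ 124 is false
  NOT current smoker: yes → false
  allergy to study drug: no → false
  informed consent signed: yes → true
  HbA1c > 11.8%: 10.1 > 11.8 is false
  age ≤ 74 years: 43 ≤ 74 is true
  HbA1c ≥ 10%: 10.1 ≥ 10 is true
  on anticoagulants: no → false
  BMI ≤ 17.8: 39.4 ≤ 17.8 is false
  years since diagnosis between 15 years and 32 years: 20 in [15, 32] is true
  pregnant: yes → true
  HbA1c ≤ 11.8%: 10.1 ≤ 11.8 is true
  enrolling site = B: A == B is false
  eGFR > 59 mL/min: 49 > 59 is false
Combine:
[1.1.1] false AND false AND false = false
[1.1.2.2.1] false OR true = true
[1.1.2.2] NOT true = false
[1.1.2] true OR false = true
[1.1] false AND true = false
[1] NOT false = true
[2.1.1] true AND false = false
[2.1.2] false AND true = false
[2.1.3] true AND true = true
[2.1] exactly-one(false, false, true) = true
[2] NOT true = false
[3] false → false (antecedent false ⇒ implication holds) = true
[root] true AND false AND true = false
Overall: false → excluded

Excluded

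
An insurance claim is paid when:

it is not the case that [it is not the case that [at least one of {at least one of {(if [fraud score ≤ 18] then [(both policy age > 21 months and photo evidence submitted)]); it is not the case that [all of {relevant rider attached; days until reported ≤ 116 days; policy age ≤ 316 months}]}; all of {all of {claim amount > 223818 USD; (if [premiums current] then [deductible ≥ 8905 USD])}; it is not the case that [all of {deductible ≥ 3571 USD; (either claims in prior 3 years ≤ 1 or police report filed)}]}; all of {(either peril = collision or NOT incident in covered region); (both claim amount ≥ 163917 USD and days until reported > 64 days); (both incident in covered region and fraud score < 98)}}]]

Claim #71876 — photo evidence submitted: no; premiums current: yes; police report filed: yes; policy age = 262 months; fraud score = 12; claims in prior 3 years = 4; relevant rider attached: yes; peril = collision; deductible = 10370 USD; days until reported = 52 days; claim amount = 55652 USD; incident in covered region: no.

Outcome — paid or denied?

Atomic conditions:
  fraud score ≤ 18: 12 ≤ 18 is true
  policy age > 21 months: 262 > 21 is true
  photo evidence submitted: no → false
  relevant rider attached: yes → true
  days until reported ≤ 116 days: 52 ≤ 116 is true
  policy age ≤ 316 months: 262 ≤ 316 is true
  claim amount > 223818 USD: 55652 > 223818 is false
  premiums current: yes → true
  deductible ≥ 8905 USD: 10370 ≥ 8905 is true
  deductible ≥ 3571 USD: 10370 ≥ 3571 is true
  claims in prior 3 years ≤ 1: 4 ≤ 1 is false
  police report filed: yes → true
  peril = collision: collision == collision is true
  NOT incident in covered region: no → true
  claim amount ≥ 163917 USD: 55652 ≥ 163917 is false
  days until reported > 64 days: 52 > 64 is false
  incident in covered region: no → false
  fraud score < 98: 12 < 98 is true
Combine:
[1.1.1.1.2] true AND false = false
[1.1.1.1] true → false = false
[1.1.1.2.1] true AND true AND true = true
[1.1.1.2] NOT true = false
[1.1.1] false OR false = false
[1.1.2.1.2] true → true = true
[1.1.2.1] false AND true = false
[1.1.2.2.1.2] false OR true = true
[1.1.2.2.1] true AND true = true
[1.1.2.2] NOT true = false
[1.1.2] false AND false = false
[1.1.3.1] true OR true = true
[1.1.3.2] false AND false = false
[1.1.3.3] false AND true = false
[1.1.3] true AND false AND false = false
[1.1] false OR false OR false = false
[1] NOT false = true
[root] NOT true = false
Overall: false → denied

Denied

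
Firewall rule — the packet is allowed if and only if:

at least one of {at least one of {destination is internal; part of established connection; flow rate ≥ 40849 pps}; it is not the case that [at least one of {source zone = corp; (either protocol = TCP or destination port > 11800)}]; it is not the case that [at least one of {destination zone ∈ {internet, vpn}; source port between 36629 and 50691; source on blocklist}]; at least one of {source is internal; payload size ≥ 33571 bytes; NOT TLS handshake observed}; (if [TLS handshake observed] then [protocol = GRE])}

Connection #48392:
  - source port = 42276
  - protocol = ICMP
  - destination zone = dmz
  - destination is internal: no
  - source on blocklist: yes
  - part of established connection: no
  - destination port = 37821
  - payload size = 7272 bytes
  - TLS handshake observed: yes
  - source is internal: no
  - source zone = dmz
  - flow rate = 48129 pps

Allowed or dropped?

Allowed

Atomic conditions:
  destination is internal: no → false
  part of established connection: no → false
  flow rate ≥ 40849 pps: 48129 ≥ 40849 is true
  source zone = corp: dmz == corp is false
  protocol = TCP: ICMP == TCP is false
  destination port > 11800: 37821 > 11800 is true
  destination zone ∈ {internet, vpn}: dmz is not in the set → false
  source port between 36629 and 50691: 42276 in [36629, 50691] is true
  source on blocklist: yes → true
  source is internal: no → false
  payload size ≥ 33571 bytes: 7272 ≥ 33571 is false
  NOT TLS handshake observed: yes → false
  TLS handshake observed: yes → true
  protocol = GRE: ICMP == GRE is false
Combine:
[1] false OR false OR true = true
[2.1.2] false OR true = true
[2.1] false OR true = true
[2] NOT true = false
[3.1] false OR true OR true = true
[3] NOT true = false
[4] false OR false OR false = false
[5] true → false = false
[root] true OR false OR false OR false OR false = true
Overall: true → allowed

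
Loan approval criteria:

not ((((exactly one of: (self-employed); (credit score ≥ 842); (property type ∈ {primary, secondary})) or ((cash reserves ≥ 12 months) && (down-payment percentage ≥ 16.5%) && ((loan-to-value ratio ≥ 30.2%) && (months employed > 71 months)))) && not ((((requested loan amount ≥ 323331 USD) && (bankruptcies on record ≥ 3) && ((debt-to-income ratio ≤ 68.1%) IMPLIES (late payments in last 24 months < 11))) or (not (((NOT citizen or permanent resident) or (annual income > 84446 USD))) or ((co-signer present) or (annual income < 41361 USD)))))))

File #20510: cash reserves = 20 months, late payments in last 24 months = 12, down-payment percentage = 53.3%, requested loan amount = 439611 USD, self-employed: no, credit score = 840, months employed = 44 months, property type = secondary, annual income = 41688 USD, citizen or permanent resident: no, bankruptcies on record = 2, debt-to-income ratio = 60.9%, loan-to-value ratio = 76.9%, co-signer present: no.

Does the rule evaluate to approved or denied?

Atomic conditions:
  self-employed: no → false
  credit score ≥ 842: 840 ≥ 842 is false
  property type ∈ {primary, secondary}: secondary is in the set → true
  cash reserves ≥ 12 months: 20 ≥ 12 is true
  down-payment percentage ≥ 16.5%: 53.3 ≥ 16.5 is true
  loan-to-value ratio ≥ 30.2%: 76.9 ≥ 30.2 is true
  months employed > 71 months: 44 > 71 is false
  requested loan amount ≥ 323331 USD: 439611 ≥ 323331 is true
  bankruptcies on record ≥ 3: 2 ≥ 3 is false
  debt-to-income ratio ≤ 68.1%: 60.9 ≤ 68.1 is true
  late payments in last 24 months < 11: 12 < 11 is false
  NOT citizen or permanent resident: no → true
  annual income > 84446 USD: 41688 > 84446 is false
  co-signer present: no → false
  annual income < 41361 USD: 41688 < 41361 is false
Combine:
[1.1.1] exactly-one(false, false, true) = true
[1.1.2.3] true AND false = false
[1.1.2] true AND true AND false = false
[1.1] true OR false = true
[1.2.1.1.3] true → false = false
[1.2.1.1] true AND false AND false = false
[1.2.1.2.1.1] true OR false = true
[1.2.1.2.1] NOT true = false
[1.2.1.2.2] false OR false = false
[1.2.1.2] false OR false = false
[1.2.1] false OR false = false
[1.2] NOT false = true
[1] true AND true = true
[root] NOT true = false
Overall: false → denied

Denied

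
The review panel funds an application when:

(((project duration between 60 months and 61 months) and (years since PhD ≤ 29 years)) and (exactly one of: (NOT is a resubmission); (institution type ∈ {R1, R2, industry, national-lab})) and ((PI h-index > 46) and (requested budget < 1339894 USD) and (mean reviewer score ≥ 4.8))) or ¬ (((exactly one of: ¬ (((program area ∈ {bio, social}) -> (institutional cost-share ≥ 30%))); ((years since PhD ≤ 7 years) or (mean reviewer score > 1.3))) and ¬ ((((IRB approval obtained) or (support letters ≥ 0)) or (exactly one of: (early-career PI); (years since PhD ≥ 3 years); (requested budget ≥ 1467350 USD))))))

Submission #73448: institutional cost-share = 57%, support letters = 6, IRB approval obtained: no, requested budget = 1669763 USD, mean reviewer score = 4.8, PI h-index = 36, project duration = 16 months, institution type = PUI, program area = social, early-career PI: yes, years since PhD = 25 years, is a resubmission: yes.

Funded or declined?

Funded

Atomic conditions:
  project duration between 60 months and 61 months: 16 in [60, 61] is false
  years since PhD ≤ 29 years: 25 ≤ 29 is true
  NOT is a resubmission: yes → false
  institution type ∈ {R1, R2, industry, national-lab}: PUI is not in the set → false
  PI h-index > 46: 36 > 46 is false
  requested budget < 1339894 USD: 1669763 < 1339894 is false
  mean reviewer score ≥ 4.8: 4.8 ≥ 4.8 is true
  program area ∈ {bio, social}: social is in the set → true
  institutional cost-share ≥ 30%: 57 ≥ 30 is true
  years since PhD ≤ 7 years: 25 ≤ 7 is false
  mean reviewer score > 1.3: 4.8 > 1.3 is true
  IRB approval obtained: no → false
  support letters ≥ 0: 6 ≥ 0 is true
  early-career PI: yes → true
  years since PhD ≥ 3 years: 25 ≥ 3 is true
  requested budget ≥ 1467350 USD: 1669763 ≥ 1467350 is true
Combine:
[1.1] false AND true = false
[1.2] exactly-one(false, false) = false
[1.3] false AND false AND true = false
[1] false AND false AND false = false
[2.1.1.1.1] true → true = true
[2.1.1.1] NOT true = false
[2.1.1.2] false OR true = true
[2.1.1] exactly-one(false, true) = true
[2.1.2.1.1] false OR true = true
[2.1.2.1.2] exactly-one(true, true, true) = false
[2.1.2.1] true OR false = true
[2.1.2] NOT true = false
[2.1] true AND false = false
[2] NOT false = true
[root] false OR true = true
Overall: true → funded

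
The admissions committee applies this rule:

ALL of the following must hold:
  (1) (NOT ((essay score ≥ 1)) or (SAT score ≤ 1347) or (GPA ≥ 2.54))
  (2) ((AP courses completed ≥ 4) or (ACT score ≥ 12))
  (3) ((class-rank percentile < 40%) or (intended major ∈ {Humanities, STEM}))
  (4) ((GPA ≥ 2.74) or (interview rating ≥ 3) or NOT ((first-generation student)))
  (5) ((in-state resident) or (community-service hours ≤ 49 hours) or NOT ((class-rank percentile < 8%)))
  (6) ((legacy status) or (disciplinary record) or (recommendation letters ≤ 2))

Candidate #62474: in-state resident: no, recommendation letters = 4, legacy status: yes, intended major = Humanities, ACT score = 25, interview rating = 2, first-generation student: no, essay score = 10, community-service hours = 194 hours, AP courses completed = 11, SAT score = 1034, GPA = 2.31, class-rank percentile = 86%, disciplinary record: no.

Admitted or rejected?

Atomic conditions:
  essay score ≥ 1: 10 ≥ 1 is true
  SAT score ≤ 1347: 1034 ≤ 1347 is true
  GPA ≥ 2.54: 2.31 ≥ 2.54 is false
  AP courses completed ≥ 4: 11 ≥ 4 is true
  ACT score ≥ 12: 25 ≥ 12 is true
  class-rank percentile < 40%: 86 < 40 is false
  intended major ∈ {Humanities, STEM}: Humanities is in the set → true
  GPA ≥ 2.74: 2.31 ≥ 2.74 is false
  interview rating ≥ 3: 2 ≥ 3 is false
  first-generation student: no → false
  in-state resident: no → false
  community-service hours ≤ 49 hours: 194 ≤ 49 is false
  class-rank percentile < 8%: 86 < 8 is false
  legacy status: yes → true
  disciplinary record: no → false
  recommendation letters ≤ 2: 4 ≤ 2 is false
Combine:
[1.1] NOT true = false
[1] false OR true OR false = true
[2] true OR true = true
[3] false OR true = true
[4.3] NOT false = true
[4] false OR false OR true = true
[5.3] NOT false = true
[5] false OR false OR true = true
[6] true OR false OR false = true
[root] true AND true AND true AND true AND true AND true = true
Overall: true → admitted

Admitted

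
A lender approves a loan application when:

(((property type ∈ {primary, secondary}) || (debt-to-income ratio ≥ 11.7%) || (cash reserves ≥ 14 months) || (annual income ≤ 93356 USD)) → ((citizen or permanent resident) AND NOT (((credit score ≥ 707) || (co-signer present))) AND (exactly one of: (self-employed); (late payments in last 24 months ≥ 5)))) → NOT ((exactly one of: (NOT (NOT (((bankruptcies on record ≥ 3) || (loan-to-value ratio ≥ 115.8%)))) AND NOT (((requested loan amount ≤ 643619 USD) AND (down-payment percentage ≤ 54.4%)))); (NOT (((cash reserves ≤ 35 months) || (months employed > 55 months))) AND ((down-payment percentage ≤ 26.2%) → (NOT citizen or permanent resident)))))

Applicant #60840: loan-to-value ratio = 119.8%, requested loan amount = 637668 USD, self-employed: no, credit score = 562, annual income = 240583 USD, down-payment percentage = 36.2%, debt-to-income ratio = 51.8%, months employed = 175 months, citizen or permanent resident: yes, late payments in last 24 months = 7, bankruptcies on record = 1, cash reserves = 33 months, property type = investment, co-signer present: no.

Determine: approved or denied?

Approved

Atomic conditions:
  property type ∈ {primary, secondary}: investment is not in the set → false
  debt-to-income ratio ≥ 11.7%: 51.8 ≥ 11.7 is true
  cash reserves ≥ 14 months: 33 ≥ 14 is true
  annual income ≤ 93356 USD: 240583 ≤ 93356 is false
  citizen or permanent resident: yes → true
  credit score ≥ 707: 562 ≥ 707 is false
  co-signer present: no → false
  self-employed: no → false
  late payments in last 24 months ≥ 5: 7 ≥ 5 is true
  bankruptcies on record ≥ 3: 1 ≥ 3 is false
  loan-to-value ratio ≥ 115.8%: 119.8 ≥ 115.8 is true
  requested loan amount ≤ 643619 USD: 637668 ≤ 643619 is true
  down-payment percentage ≤ 54.4%: 36.2 ≤ 54.4 is true
  cash reserves ≤ 35 months: 33 ≤ 35 is true
  months employed > 55 months: 175 > 55 is true
  down-payment percentage ≤ 26.2%: 36.2 ≤ 26.2 is false
  NOT citizen or permanent resident: yes → false
Combine:
[1.1] false OR true OR true OR false = true
[1.2.2.1] false OR false = false
[1.2.2] NOT false = true
[1.2.3] exactly-one(false, true) = true
[1.2] true AND true AND true = true
[1] true → true = true
[2.1.1.1.1.1] false OR true = true
[2.1.1.1.1] NOT true = false
[2.1.1.1] NOT false = true
[2.1.1.2.1] true AND true = true
[2.1.1.2] NOT true = false
[2.1.1] true AND false = false
[2.1.2.1.1] true OR true = true
[2.1.2.1] NOT true = false
[2.1.2.2] false → false (antecedent false ⇒ implication holds) = true
[2.1.2] false AND true = false
[2.1] exactly-one(false, false) = false
[2] NOT false = true
[root] true → true = true
Overall: true → approved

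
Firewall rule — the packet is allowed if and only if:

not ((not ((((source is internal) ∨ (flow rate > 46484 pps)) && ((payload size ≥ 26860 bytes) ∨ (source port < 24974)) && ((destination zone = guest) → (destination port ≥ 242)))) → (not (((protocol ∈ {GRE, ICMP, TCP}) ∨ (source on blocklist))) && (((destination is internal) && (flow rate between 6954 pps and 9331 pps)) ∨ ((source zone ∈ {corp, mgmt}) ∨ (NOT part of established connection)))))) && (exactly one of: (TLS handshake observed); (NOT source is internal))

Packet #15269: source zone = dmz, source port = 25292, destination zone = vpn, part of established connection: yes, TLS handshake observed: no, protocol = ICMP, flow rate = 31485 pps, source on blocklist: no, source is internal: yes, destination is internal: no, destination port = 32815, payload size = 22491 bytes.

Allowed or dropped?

Atomic conditions:
  source is internal: yes → true
  flow rate > 46484 pps: 31485 > 46484 is false
  payload size ≥ 26860 bytes: 22491 ≥ 26860 is false
  source port < 24974: 25292 < 24974 is false
  destination zone = guest: vpn == guest is false
  destination port ≥ 242: 32815 ≥ 242 is true
  protocol ∈ {GRE, ICMP, TCP}: ICMP is in the set → true
  source on blocklist: no → false
  destination is internal: no → false
  flow rate between 6954 pps and 9331 pps: 31485 in [6954, 9331] is false
  source zone ∈ {corp, mgmt}: dmz is not in the set → false
  NOT part of established connection: yes → false
  TLS handshake observed: no → false
  NOT source is internal: yes → false
Combine:
[1.1.1.1.1] true OR false = true
[1.1.1.1.2] false OR false = false
[1.1.1.1.3] false → true (antecedent false ⇒ implication holds) = true
[1.1.1.1] true AND false AND true = false
[1.1.1] NOT false = true
[1.1.2.1.1] true OR false = true
[1.1.2.1] NOT true = false
[1.1.2.2.1] false AND false = false
[1.1.2.2.2] false OR false = false
[1.1.2.2] false OR false = false
[1.1.2] false AND false = false
[1.1] true → false = false
[1] NOT false = true
[2] exactly-one(false, false) = false
[root] true AND false = false
Overall: false → dropped

Dropped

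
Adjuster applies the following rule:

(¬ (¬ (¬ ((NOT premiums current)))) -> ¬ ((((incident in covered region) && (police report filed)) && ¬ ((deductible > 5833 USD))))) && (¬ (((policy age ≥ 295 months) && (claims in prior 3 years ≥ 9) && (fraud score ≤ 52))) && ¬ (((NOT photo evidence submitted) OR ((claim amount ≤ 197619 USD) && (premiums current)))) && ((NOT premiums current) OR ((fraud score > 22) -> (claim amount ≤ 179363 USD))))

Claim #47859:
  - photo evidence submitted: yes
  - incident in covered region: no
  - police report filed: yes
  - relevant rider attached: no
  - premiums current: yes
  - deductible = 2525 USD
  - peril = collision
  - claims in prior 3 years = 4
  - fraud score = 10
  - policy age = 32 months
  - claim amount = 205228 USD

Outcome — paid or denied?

Paid

Atomic conditions:
  NOT premiums current: yes → false
  incident in covered region: no → false
  police report filed: yes → true
  deductible > 5833 USD: 2525 > 5833 is false
  policy age ≥ 295 months: 32 ≥ 295 is false
  claims in prior 3 years ≥ 9: 4 ≥ 9 is false
  fraud score ≤ 52: 10 ≤ 52 is true
  NOT photo evidence submitted: yes → false
  claim amount ≤ 197619 USD: 205228 ≤ 197619 is false
  premiums current: yes → true
  fraud score > 22: 10 > 22 is false
  claim amount ≤ 179363 USD: 205228 ≤ 179363 is false
Combine:
[1.1.1.1] NOT false = true
[1.1.1] NOT true = false
[1.1] NOT false = true
[1.2.1.1] false AND true = false
[1.2.1.2] NOT false = true
[1.2.1] false AND true = false
[1.2] NOT false = true
[1] true → true = true
[2.1.1] false AND false AND true = false
[2.1] NOT false = true
[2.2.1.2] false AND true = false
[2.2.1] false OR false = false
[2.2] NOT false = true
[2.3.2] false → false (antecedent false ⇒ implication holds) = true
[2.3] false OR true = true
[2] true AND true AND true = true
[root] true AND true = true
Overall: true → paid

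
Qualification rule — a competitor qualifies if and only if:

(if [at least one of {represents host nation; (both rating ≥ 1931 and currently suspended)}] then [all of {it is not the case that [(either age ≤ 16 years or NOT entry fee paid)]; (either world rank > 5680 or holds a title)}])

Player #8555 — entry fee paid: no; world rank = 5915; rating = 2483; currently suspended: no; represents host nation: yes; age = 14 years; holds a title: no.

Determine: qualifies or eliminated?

Atomic conditions:
  represents host nation: yes → true
  rating ≥ 1931: 2483 ≥ 1931 is true
  currently suspended: no → false
  age ≤ 16 years: 14 ≤ 16 is true
  NOT entry fee paid: no → true
  world rank > 5680: 5915 > 5680 is true
  holds a title: no → false
Combine:
[1.2] true AND false = false
[1] true OR false = true
[2.1.1] true OR true = true
[2.1] NOT true = false
[2.2] true OR false = true
[2] false AND true = false
[root] true → false = false
Overall: false → eliminated

Eliminated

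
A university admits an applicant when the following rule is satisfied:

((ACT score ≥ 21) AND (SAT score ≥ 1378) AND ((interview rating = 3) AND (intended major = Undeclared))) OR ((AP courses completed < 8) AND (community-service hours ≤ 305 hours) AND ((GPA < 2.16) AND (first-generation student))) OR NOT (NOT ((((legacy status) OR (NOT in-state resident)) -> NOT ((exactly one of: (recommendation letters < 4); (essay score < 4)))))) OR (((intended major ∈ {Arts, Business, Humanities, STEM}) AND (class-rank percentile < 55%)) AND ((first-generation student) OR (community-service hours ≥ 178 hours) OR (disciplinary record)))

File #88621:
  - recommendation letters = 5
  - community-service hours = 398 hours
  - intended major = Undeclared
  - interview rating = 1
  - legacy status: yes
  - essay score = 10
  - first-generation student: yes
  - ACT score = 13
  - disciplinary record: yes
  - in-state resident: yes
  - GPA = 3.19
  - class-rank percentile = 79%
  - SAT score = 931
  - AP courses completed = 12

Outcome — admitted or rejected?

Admitted

Atomic conditions:
  ACT score ≥ 21: 13 ≥ 21 is false
  SAT score ≥ 1378: 931 ≥ 1378 is false
  interview rating = 3: 1 == 3 is false
  intended major = Undeclared: Undeclared == Undeclared is true
  AP courses completed < 8: 12 < 8 is false
  community-service hours ≤ 305 hours: 398 ≤ 305 is false
  GPA < 2.16: 3.19 < 2.16 is false
  first-generation student: yes → true
  legacy status: yes → true
  NOT in-state resident: yes → false
  recommendation letters < 4: 5 < 4 is false
  essay score < 4: 10 < 4 is false
  intended major ∈ {Arts, Business, Humanities, STEM}: Undeclared is not in the set → false
  class-rank percentile < 55%: 79 < 55 is false
  community-service hours ≥ 178 hours: 398 ≥ 178 is true
  disciplinary record: yes → true
Combine:
[1.3] false AND true = false
[1] false AND false AND false = false
[2.3] false AND true = false
[2] false AND false AND false = false
[3.1.1.1] true OR false = true
[3.1.1.2.1] exactly-one(false, false) = false
[3.1.1.2] NOT false = true
[3.1.1] true → true = true
[3.1] NOT true = false
[3] NOT false = true
[4.1] false AND false = false
[4.2] true OR true OR true = true
[4] false AND true = false
[root] false OR false OR true OR false = true
Overall: true → admitted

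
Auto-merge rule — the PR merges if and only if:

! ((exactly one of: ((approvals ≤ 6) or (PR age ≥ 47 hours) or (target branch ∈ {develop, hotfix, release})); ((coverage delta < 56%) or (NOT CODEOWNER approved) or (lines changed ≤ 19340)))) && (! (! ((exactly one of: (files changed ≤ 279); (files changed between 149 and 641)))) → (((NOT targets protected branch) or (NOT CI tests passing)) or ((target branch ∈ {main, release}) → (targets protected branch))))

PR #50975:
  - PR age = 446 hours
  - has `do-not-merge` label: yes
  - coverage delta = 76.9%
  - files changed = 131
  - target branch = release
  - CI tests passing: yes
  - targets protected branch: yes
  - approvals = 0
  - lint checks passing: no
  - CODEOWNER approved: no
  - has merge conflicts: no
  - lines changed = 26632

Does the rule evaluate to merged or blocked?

Merged

Atomic conditions:
  approvals ≤ 6: 0 ≤ 6 is true
  PR age ≥ 47 hours: 446 ≥ 47 is true
  target branch ∈ {develop, hotfix, release}: release is in the set → true
  coverage delta < 56%: 76.9 < 56 is false
  NOT CODEOWNER approved: no → true
  lines changed ≤ 19340: 26632 ≤ 19340 is false
  files changed ≤ 279: 131 ≤ 279 is true
  files changed between 149 and 641: 131 in [149, 641] is false
  NOT targets protected branch: yes → false
  NOT CI tests passing: yes → false
  target branch ∈ {main, release}: release is in the set → true
  targets protected branch: yes → true
Combine:
[1.1.1] true OR true OR true = true
[1.1.2] false OR true OR false = true
[1.1] exactly-one(true, true) = false
[1] NOT false = true
[2.1.1.1] exactly-one(true, false) = true
[2.1.1] NOT true = false
[2.1] NOT false = true
[2.2.1] false OR false = false
[2.2.2] true → true = true
[2.2] false OR true = true
[2] true → true = true
[root] true AND true = true
Overall: true → merged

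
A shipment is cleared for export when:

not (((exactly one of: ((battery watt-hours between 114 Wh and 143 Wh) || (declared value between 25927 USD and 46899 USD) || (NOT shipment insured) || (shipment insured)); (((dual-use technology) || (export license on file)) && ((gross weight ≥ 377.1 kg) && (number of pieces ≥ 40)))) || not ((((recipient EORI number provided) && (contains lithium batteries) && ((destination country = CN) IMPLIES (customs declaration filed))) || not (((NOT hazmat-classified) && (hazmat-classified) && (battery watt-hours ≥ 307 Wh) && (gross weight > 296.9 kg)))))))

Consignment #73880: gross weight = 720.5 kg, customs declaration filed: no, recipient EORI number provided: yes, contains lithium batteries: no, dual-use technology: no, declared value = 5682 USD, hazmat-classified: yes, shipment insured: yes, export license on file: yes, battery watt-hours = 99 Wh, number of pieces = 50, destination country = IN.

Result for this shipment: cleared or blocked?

Atomic conditions:
  battery watt-hours between 114 Wh and 143 Wh: 99 in [114, 143] is false
  declared value between 25927 USD and 46899 USD: 5682 in [25927, 46899] is false
  NOT shipment insured: yes → false
  shipment insured: yes → true
  dual-use technology: no → false
  export license on file: yes → true
  gross weight ≥ 377.1 kg: 720.5 ≥ 377.1 is true
  number of pieces ≥ 40: 50 ≥ 40 is true
  recipient EORI number provided: yes → true
  contains lithium batteries: no → false
  destination country = CN: IN == CN is false
  customs declaration filed: no → false
  NOT hazmat-classified: yes → false
  hazmat-classified: yes → true
  battery watt-hours ≥ 307 Wh: 99 ≥ 307 is false
  gross weight > 296.9 kg: 720.5 > 296.9 is true
Combine:
[1.1.1] false OR false OR false OR true = true
[1.1.2.1] false OR true = true
[1.1.2.2] true AND true = true
[1.1.2] true AND true = true
[1.1] exactly-one(true, true) = false
[1.2.1.1.3] false → false (antecedent false ⇒ implication holds) = true
[1.2.1.1] true AND false AND true = false
[1.2.1.2.1] false AND true AND false AND true = false
[1.2.1.2] NOT false = true
[1.2.1] false OR true = true
[1.2] NOT true = false
[1] false OR false = false
[root] NOT false = true
Overall: true → cleared

Cleared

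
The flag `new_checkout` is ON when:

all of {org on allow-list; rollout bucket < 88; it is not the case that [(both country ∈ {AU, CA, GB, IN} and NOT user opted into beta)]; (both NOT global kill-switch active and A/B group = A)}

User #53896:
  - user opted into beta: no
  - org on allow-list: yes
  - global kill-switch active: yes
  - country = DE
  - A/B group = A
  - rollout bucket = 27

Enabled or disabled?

Atomic conditions:
  org on allow-list: yes → true
  rollout bucket < 88: 27 < 88 is true
  country ∈ {AU, CA, GB, IN}: DE is not in the set → false
  NOT user opted into beta: no → true
  NOT global kill-switch active: yes → false
  A/B group = A: A == A is true
Combine:
[3.1] false AND true = false
[3] NOT false = true
[4] false AND true = false
[root] true AND true AND true AND false = false
Overall: false → disabled

Disabled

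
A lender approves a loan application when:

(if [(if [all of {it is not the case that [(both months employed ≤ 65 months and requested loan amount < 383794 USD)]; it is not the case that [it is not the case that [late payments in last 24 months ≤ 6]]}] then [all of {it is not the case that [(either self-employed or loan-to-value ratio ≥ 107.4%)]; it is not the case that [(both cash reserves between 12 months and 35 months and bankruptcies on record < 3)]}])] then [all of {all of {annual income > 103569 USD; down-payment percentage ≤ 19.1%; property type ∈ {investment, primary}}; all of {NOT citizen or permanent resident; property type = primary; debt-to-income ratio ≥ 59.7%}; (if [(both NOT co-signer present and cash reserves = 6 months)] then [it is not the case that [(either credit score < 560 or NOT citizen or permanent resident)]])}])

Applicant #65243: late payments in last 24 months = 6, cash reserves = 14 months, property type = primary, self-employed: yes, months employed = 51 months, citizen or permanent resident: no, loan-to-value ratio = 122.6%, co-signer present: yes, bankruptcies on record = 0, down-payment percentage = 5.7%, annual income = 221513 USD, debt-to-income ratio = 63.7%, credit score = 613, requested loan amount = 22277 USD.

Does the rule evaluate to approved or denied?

Atomic conditions:
  months employed ≤ 65 months: 51 ≤ 65 is true
  requested loan amount < 383794 USD: 22277 < 383794 is true
  late payments in last 24 months ≤ 6: 6 ≤ 6 is true
  self-employed: yes → true
  loan-to-value ratio ≥ 107.4%: 122.6 ≥ 107.4 is true
  cash reserves between 12 months and 35 months: 14 in [12, 35] is true
  bankruptcies on record < 3: 0 < 3 is true
  annual income > 103569 USD: 221513 > 103569 is true
  down-payment percentage ≤ 19.1%: 5.7 ≤ 19.1 is true
  property type ∈ {investment, primary}: primary is in the set → true
  NOT citizen or permanent resident: no → true
  property type = primary: primary == primary is true
  debt-to-income ratio ≥ 59.7%: 63.7 ≥ 59.7 is true
  NOT co-signer present: yes → false
  cash reserves = 6 months: 14 == 6 is false
  credit score < 560: 613 < 560 is false
Combine:
[1.1.1.1] true AND true = true
[1.1.1] NOT true = false
[1.1.2.1] NOT true = false
[1.1.2] NOT false = true
[1.1] false AND true = false
[1.2.1.1] true OR true = true
[1.2.1] NOT true = false
[1.2.2.1] true AND true = true
[1.2.2] NOT true = false
[1.2] false AND false = false
[1] false → false (antecedent false ⇒ implication holds) = true
[2.1] true AND true AND true = true
[2.2] true AND true AND true = true
[2.3.1] false AND false = false
[2.3.2.1] false OR true = true
[2.3.2] NOT true = false
[2.3] false → false (antecedent false ⇒ implication holds) = true
[2] true AND true AND true = true
[root] true → true = true
Overall: true → approved

Approved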